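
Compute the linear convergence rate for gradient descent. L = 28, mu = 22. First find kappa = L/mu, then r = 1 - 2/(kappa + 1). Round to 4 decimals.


Step 1: Compute the condition number.
kappa = L/mu = 28/22 = 1.2727
Step 2: Compute the convergence rate.
r = 1 - 2/(kappa + 1) = 1 - 2*mu/(L + mu) = (L - mu)/(L + mu) = 6/50 = 0.12


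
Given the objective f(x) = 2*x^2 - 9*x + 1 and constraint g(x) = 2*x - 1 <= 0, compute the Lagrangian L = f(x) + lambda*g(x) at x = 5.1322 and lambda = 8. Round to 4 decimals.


Step 1: Evaluate f(x).
f(5.1322) = 2*5.1322^2 - 9*5.1322 + 1 = 7.4892
Step 2: Evaluate g(x).
g(5.1322) = 2*5.1322 - 1 = 9.2644
Step 3: Compute Lagrangian.
L = 7.4892 + 8*9.2644 = 81.6044


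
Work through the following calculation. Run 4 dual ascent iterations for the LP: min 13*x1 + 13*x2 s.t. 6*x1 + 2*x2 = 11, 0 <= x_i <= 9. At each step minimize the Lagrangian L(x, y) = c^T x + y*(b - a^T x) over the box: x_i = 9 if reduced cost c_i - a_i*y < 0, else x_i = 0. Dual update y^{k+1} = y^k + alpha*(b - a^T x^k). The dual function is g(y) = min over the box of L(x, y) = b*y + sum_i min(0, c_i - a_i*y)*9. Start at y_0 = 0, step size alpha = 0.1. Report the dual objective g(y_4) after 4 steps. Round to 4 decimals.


Dual ascent for LP: min 13*x1 + 13*x2, 6*x1 + 2*x2 = 11, 0 <= x_i <= 9
Step 1: y^k = 0.0, reduced costs: (13.0, 13.0)
  x^k = (0.0, 0.0), subgradient = b - a^T x = 11.0
  y^{k+1} = 0.0 + 0.1*11.0 = 1.1
Step 2: y^k = 1.1, reduced costs: (6.4, 10.8)
  x^k = (0.0, 0.0), subgradient = b - a^T x = 11.0
  y^{k+1} = 1.1 + 0.1*11.0 = 2.2
Step 3: y^k = 2.2, reduced costs: (-0.2, 8.6)
  x^k = (9.0, 0.0), subgradient = b - a^T x = -43.0
  y^{k+1} = 2.2 + 0.1*-43.0 = -2.1
Step 4: y^k = -2.1, reduced costs: (25.6, 17.2)
  x^k = (0.0, 0.0), subgradient = b - a^T x = 11.0
  y^{k+1} = -2.1 + 0.1*11.0 = -1.0
Dual objective at y_4 = -1.0: reduced costs (19.0, 15.0), box minimizer x = (0.0, 0.0)
g(y_4) = b*y + (c1 - a1*y)*x1 + (c2 - a2*y)*x2 = 11*(-1.0) + 19.0*0.0 + 15.0*0.0 = -11.0 + 0.0 + 0.0 = -11.0


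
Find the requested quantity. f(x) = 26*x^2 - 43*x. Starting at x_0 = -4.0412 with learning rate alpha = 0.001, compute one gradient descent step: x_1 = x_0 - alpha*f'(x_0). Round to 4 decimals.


We compute the gradient at x_0 and apply the update.
f'(x) = 52*x - 43
f'(-4.0412) = 52*-4.0412 - 43 = -253.1424
x_1 = -4.0412 - 0.001*-253.1424 = -3.7881


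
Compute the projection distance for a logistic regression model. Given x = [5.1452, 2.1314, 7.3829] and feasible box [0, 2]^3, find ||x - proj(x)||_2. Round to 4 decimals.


Project each component onto [0, 2].
clip(5.1452) = 2.0, clip(2.1314) = 2.0, clip(7.3829) = 2.0
Projection = [2.0, 2.0, 2.0]
Squared diffs: [9.8923, 0.0173, 28.9756]
Distance = sqrt(38.8852) = 6.2358


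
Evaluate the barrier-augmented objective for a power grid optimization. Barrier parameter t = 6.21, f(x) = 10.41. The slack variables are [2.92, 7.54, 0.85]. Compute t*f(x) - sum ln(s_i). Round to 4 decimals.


Step 1: Compute log-barrier.
ln values: [1.0716, 2.0202, -0.1625]
phi = -(1.0716 + 2.0202 - 0.1625) = -2.9293
Step 2: Compute augmented objective.
t*f(x) = 6.21*10.41 = 64.6461
Total = 64.6461 - 2.9293 = 61.7168


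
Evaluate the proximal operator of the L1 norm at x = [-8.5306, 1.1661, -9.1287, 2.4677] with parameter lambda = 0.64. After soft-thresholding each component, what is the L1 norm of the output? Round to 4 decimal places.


Soft-thresholding with lambda = 0.64:
prox(-8.5306) = sign(-8.5306)*max(|-8.5306| - 0.64, 0) = -7.8906
prox(1.1661) = sign(1.1661)*max(|1.1661| - 0.64, 0) = 0.5261
prox(-9.1287) = sign(-9.1287)*max(|-9.1287| - 0.64, 0) = -8.4887
prox(2.4677) = sign(2.4677)*max(|2.4677| - 0.64, 0) = 1.8277
prox(x) = [-7.8906, 0.5261, -8.4887, 1.8277]
||prox(x)||_1 = 7.8906 + 0.5261 + 8.4887 + 1.8277 = 18.7331


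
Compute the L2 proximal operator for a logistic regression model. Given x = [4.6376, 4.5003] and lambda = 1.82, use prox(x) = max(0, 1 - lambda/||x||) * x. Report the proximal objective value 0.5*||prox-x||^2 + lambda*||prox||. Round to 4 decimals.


Step 1: Compute ||x||.
||x|| = 6.4622
Step 2: Compute scaling factor.
scale = max(0, 1 - 1.82/6.4622) = 0.7184
Step 3: prox(x) = [3.3315, 3.2328]
||prox(x)|| = 4.6422
Step 4: Proximal objective.
0.5*||prox-x||^2 = 1.6562
lambda*||prox|| = 8.4488
Total = 10.105


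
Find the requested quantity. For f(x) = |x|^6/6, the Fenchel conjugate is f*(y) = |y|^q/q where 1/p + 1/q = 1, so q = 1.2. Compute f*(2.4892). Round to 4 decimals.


The conjugate exponent q satisfies 1/p + 1/q = 1.
p = 6, so q = 6/(6 - 1) = 1.2
|y|^q = 2.4892^1.2 = 2.9873
f*(2.4892) = 2.9873 / 1.2 = 2.4894


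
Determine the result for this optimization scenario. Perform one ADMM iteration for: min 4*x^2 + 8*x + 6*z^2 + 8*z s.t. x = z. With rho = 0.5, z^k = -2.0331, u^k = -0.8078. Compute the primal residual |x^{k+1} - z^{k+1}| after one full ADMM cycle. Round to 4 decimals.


ADMM iteration with rho = 0.5, z^k = -2.0331, u^k = -0.8078
Step 1: x-update.
Minimize 4*x^2 + 8*x + (0.5/2)*(x + 2.0331 - 0.8078)^2
FOC: (2*4 + 0.5)*x = -8 + 0.5*(-2.0331 + 0.8078)
x^{k+1} = -1.0133
Step 2: z-update.
Minimize 6*z^2 + 8*z + (0.5/2)*(-1.0133 - z - 0.8078)^2
FOC: (2*6 + 0.5)*z = -8 + 0.5*(-1.0133 - 0.8078)
z^{k+1} = -0.7128
Step 3: u-update.
u^{k+1} = -0.8078 - 1.0133 + 0.7128 = -1.1082
Step 4: Primal residual = |-1.0133 + 0.7128| = 0.3004


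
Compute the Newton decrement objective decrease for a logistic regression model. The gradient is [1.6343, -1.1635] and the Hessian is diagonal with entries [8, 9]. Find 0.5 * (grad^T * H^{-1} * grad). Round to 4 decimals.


Step 1: H is diagonal, so H^(-1) * g = [0.2043, -0.1293].
Step 2: g^T H^(-1) g = sum_i g_i^2 / H_ii
  = (1.6343)^2/8 + (-1.1635)^2/9
  = 0.3339 + 0.1504 = 0.4843
Step 3: Objective decrease = 0.5 * g^T H^(-1) g = 0.2421


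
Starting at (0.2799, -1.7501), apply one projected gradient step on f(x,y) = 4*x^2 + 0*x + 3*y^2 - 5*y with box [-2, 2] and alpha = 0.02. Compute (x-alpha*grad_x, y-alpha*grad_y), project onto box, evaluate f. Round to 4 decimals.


Step 1: Compute gradient at (0.2799, -1.7501).
grad_x = 2*4*0.2799 + 0 = 2.2392
grad_y = 2*3*-1.7501 - 5 = -15.5006
Step 2: Gradient step.
x_raw = 0.2799 - 0.02*2.2392 = 0.2351
y_raw = -1.7501 - 0.02*-15.5006 = -1.4401
Step 3: Project onto [-2, 2].
x_proj = clip(0.2351) = 0.2351
y_proj = clip(-1.4401) = -1.4401
Step 4: Evaluate f.
f(0.2351, -1.4401) = 13.6431


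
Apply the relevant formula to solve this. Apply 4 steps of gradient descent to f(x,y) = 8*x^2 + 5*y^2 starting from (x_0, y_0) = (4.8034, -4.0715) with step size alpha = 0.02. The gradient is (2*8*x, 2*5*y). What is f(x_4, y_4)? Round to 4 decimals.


Gradient descent on f(x,y) = 8*x^2 + 5*y^2.
Starting point: (4.8034, -4.0715), alpha = 0.02
Step 1: grad_x = 2*8*4.8034 = 76.8544, grad_y = 2*5*-4.0715 = -40.715
  x_1 = 4.8034 - 0.02*76.8544 = 3.2663
  y_1 = -4.0715 - 0.02*-40.715 = -3.2572
Step 2: grad_x = 2*8*3.2663 = 52.261, grad_y = 2*5*-3.2572 = -32.572
  x_2 = 3.2663 - 0.02*52.261 = 2.2211
  y_2 = -3.2572 - 0.02*-32.572 = -2.6058
Step 3: grad_x = 2*8*2.2211 = 35.5375, grad_y = 2*5*-2.6058 = -26.0576
  x_3 = 2.2211 - 0.02*35.5375 = 1.5103
  y_3 = -2.6058 - 0.02*-26.0576 = -2.0846
Step 4: grad_x = 2*8*1.5103 = 24.1655, grad_y = 2*5*-2.0846 = -20.8461
  x_4 = 1.5103 - 0.02*24.1655 = 1.027
  y_4 = -2.0846 - 0.02*-20.8461 = -1.6677
f(1.027, -1.6677) = 8*1.027^2 + 5*(-1.6677)^2 = 22.3443


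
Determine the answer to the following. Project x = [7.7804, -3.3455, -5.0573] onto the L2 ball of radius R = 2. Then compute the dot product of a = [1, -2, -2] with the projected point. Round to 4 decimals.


Step 1: Compute ||x|| (intermediates to 6 decimals).
||x|| = sqrt(7.7804^2 + (-3.3455)^2 + (-5.0573)^2) = 9.864242
Step 2: Project.
Since ||x|| > R, scale = R/||x|| = 2/9.864242 = 0.202753, proj(x) = scale * x
proj(x) = [1.577499, -0.67831, -1.025383]
Step 3: Dot product.
a^T * proj(x) = 1*1.577499 - 2*(-0.67831) - 2*(-1.025383) = 4.9849


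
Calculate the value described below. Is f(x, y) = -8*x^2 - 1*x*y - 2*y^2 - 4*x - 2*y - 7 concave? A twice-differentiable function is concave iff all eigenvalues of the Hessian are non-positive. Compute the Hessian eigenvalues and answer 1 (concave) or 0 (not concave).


The Hessian of f(x,y) = -8*x^2 - 1*x*y - 2*y^2 - 4*x - 2*y - 7 is:
H = [[-16, -1], [-1, -4]]
Trace = -16 - 4 = -20
Determinant = -16*-4 - (-1)^2 = 63
Discriminant = (-20)^2 - 4*63 = 148.0
Eigenvalues: lambda_1 = -16.0828, lambda_2 = -3.9172
The function is concave.

1


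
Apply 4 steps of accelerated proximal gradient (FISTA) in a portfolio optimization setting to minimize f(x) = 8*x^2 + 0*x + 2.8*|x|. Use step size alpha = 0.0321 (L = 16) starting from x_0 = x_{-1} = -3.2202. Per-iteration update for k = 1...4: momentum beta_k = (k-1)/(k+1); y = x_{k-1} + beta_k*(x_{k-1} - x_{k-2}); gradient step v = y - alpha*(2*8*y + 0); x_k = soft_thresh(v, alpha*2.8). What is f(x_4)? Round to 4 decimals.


FISTA on f(x) = 8*x^2 + 0*x + 2.8*|x|
L = 16, alpha = 0.0321
Iteration 1: beta = 0.0, y = -3.2202 + 0.0*(-3.2202 + 3.2202) = -3.2202
  grad(y) = -51.5232, v = y - alpha*grad = -1.5663
  prox(v) = soft_thresh(-1.5663, 0.0899) = -1.4764
Iteration 2: beta = 0.3333, y = -1.4764 + 0.3333*(-1.4764 + 3.2202) = -0.8952
  grad(y) = -14.3227, v = y - alpha*grad = -0.4354
  prox(v) = soft_thresh(-0.4354, 0.0899) = -0.3455
Iteration 3: beta = 0.5, y = -0.3455 + 0.5*(-0.3455 + 1.4764) = 0.2199
  grad(y) = 3.5187, v = y - alpha*grad = 0.107
  prox(v) = soft_thresh(0.107, 0.0899) = 0.0171
Iteration 4: beta = 0.6, y = 0.0171 + 0.6*(0.0171 + 0.3455) = 0.2347
  grad(y) = 3.7545, v = y - alpha*grad = 0.1141
  prox(v) = soft_thresh(0.1141, 0.0899) = 0.0243
f(x_4) = 8*0.0243^2 + 0*0.0243 + 2.8*|0.0243| = 0.0726


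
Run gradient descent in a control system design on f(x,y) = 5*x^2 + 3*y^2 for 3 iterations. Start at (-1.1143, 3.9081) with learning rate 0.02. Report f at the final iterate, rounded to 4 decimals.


Gradient descent on f(x,y) = 5*x^2 + 3*y^2.
Starting point: (-1.1143, 3.9081), alpha = 0.02
Step 1: grad_x = 2*5*-1.1143 = -11.143, grad_y = 2*3*3.9081 = 23.4486
  x_1 = -1.1143 - 0.02*-11.143 = -0.8914
  y_1 = 3.9081 - 0.02*23.4486 = 3.4391
Step 2: grad_x = 2*5*-0.8914 = -8.9144, grad_y = 2*3*3.4391 = 20.6348
  x_2 = -0.8914 - 0.02*-8.9144 = -0.7132
  y_2 = 3.4391 - 0.02*20.6348 = 3.0264
Step 3: grad_x = 2*5*-0.7132 = -7.1315, grad_y = 2*3*3.0264 = 18.1586
  x_3 = -0.7132 - 0.02*-7.1315 = -0.5705
  y_3 = 3.0264 - 0.02*18.1586 = 2.6633
f(-0.5705, 2.6633) = 5*(-0.5705)^2 + 3*2.6633^2 = 22.9063


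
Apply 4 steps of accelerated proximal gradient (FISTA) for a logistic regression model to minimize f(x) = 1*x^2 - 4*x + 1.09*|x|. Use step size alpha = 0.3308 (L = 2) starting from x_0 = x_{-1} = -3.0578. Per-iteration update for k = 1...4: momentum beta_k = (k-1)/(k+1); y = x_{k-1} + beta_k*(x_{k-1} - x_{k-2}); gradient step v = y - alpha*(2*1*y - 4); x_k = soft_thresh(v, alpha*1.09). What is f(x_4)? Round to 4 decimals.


FISTA on f(x) = 1*x^2 - 4*x + 1.09*|x|
L = 2, alpha = 0.3308
Iteration 1: beta = 0.0, y = -3.0578 + 0.0*(-3.0578 + 3.0578) = -3.0578
  grad(y) = -10.1156, v = y - alpha*grad = 0.2884
  prox(v) = soft_thresh(0.2884, 0.3606) = 0.0
Iteration 2: beta = 0.3333, y = 0.0 + 0.3333*(0.0 + 3.0578) = 1.0193
  grad(y) = -1.9615, v = y - alpha*grad = 1.6681
  prox(v) = soft_thresh(1.6681, 0.3606) = 1.3075
Iteration 3: beta = 0.5, y = 1.3075 + 0.5*(1.3075 - 0.0) = 1.9613
  grad(y) = -0.0774, v = y - alpha*grad = 1.9869
  prox(v) = soft_thresh(1.9869, 0.3606) = 1.6263
Iteration 4: beta = 0.6, y = 1.6263 + 0.6*(1.6263 - 1.3075) = 1.8176
  grad(y) = -0.3648, v = y - alpha*grad = 1.9383
  prox(v) = soft_thresh(1.9383, 0.3606) = 1.5777
f(x_4) = 1*1.5777^2 - 4*1.5777 + 1.09*|1.5777| = -2.102


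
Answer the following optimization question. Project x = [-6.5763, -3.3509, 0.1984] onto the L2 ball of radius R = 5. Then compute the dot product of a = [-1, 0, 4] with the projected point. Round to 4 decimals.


Step 1: Compute ||x|| (intermediates to 6 decimals).
||x|| = sqrt((-6.5763)^2 + (-3.3509)^2 + 0.1984^2) = 7.383469
Step 2: Project.
Since ||x|| > R, scale = R/||x|| = 5/7.383469 = 0.677188, proj(x) = scale * x
proj(x) = [-4.453391, -2.269189, 0.134354]
Step 3: Dot product.
a^T * proj(x) = -1*(-4.453391) + 0*(-2.269189) + 4*0.134354 = 4.9908


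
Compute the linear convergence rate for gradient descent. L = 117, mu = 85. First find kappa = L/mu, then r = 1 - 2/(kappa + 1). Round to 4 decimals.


Step 1: Compute the condition number.
kappa = L/mu = 117/85 = 1.3765
Step 2: Compute the convergence rate.
r = 1 - 2/(kappa + 1) = 1 - 2*mu/(L + mu) = (L - mu)/(L + mu) = 32/202 = 0.1584


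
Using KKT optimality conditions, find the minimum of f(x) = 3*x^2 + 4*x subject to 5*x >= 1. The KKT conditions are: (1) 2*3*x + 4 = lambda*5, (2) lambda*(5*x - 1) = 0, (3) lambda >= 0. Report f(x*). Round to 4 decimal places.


Step 1: Try lambda = 0 (constraint inactive).
x_unc = -4/(2*3) = -0.6667
Check: 5*-0.6667 = -3.3335 < 1 -- violated!
Step 2: Constraint must be active: 5*x = 1
x* = 1/5 = 0.2
lambda = (2*3*0.2 + 4)/5 = 1.04
Step 3: Compute optimal value.
f(x*) = 3*0.2^2 + 4*0.2 = 0.92


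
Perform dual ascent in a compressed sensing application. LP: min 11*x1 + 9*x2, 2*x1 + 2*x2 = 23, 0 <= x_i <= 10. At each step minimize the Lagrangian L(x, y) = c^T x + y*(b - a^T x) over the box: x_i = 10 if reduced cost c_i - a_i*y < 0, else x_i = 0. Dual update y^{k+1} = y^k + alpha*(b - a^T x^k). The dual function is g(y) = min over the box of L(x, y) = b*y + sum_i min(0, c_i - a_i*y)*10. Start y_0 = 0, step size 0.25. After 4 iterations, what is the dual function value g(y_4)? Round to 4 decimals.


Dual ascent for LP: min 11*x1 + 9*x2, 2*x1 + 2*x2 = 23, 0 <= x_i <= 10
Step 1: y^k = 0.0, reduced costs: (11.0, 9.0)
  x^k = (0.0, 0.0), subgradient = b - a^T x = 23.0
  y^{k+1} = 0.0 + 0.25*23.0 = 5.75
Step 2: y^k = 5.75, reduced costs: (-0.5, -2.5)
  x^k = (10.0, 10.0), subgradient = b - a^T x = -17.0
  y^{k+1} = 5.75 + 0.25*-17.0 = 1.5
Step 3: y^k = 1.5, reduced costs: (8.0, 6.0)
  x^k = (0.0, 0.0), subgradient = b - a^T x = 23.0
  y^{k+1} = 1.5 + 0.25*23.0 = 7.25
Step 4: y^k = 7.25, reduced costs: (-3.5, -5.5)
  x^k = (10.0, 10.0), subgradient = b - a^T x = -17.0
  y^{k+1} = 7.25 + 0.25*-17.0 = 3.0
Dual objective at y_4 = 3.0: reduced costs (5.0, 3.0), box minimizer x = (0.0, 0.0)
g(y_4) = b*y + (c1 - a1*y)*x1 + (c2 - a2*y)*x2 = 23*3.0 + 5.0*0.0 + 3.0*0.0 = 69.0 + 0.0 + 0.0 = 69.0


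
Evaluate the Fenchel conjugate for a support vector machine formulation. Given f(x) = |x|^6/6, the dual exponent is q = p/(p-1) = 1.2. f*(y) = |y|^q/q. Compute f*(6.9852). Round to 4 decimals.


The conjugate exponent q satisfies 1/p + 1/q = 1.
p = 6, so q = 6/(6 - 1) = 1.2
|y|^q = 6.9852^1.2 = 10.3042
f*(6.9852) = 10.3042 / 1.2 = 8.5868


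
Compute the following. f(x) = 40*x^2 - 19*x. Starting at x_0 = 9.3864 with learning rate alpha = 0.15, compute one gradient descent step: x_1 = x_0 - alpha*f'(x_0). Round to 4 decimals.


We compute the gradient at x_0 and apply the update.
f'(x) = 80*x - 19
f'(9.3864) = 80*9.3864 - 19 = 731.912
x_1 = 9.3864 - 0.15*731.912 = -100.4004


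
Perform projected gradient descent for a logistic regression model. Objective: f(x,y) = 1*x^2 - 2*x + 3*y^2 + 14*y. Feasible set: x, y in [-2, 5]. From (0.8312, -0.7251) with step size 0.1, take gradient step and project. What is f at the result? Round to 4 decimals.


Step 1: Compute gradient at (0.8312, -0.7251).
grad_x = 2*1*0.8312 - 2 = -0.3376
grad_y = 2*3*-0.7251 + 14 = 9.6494
Step 2: Gradient step.
x_raw = 0.8312 - 0.1*-0.3376 = 0.865
y_raw = -0.7251 - 0.1*9.6494 = -1.69
Step 3: Project onto [-2, 5].
x_proj = clip(0.865) = 0.865
y_proj = clip(-1.69) = -1.69
Step 4: Evaluate f.
f(0.865, -1.69) = -16.0736


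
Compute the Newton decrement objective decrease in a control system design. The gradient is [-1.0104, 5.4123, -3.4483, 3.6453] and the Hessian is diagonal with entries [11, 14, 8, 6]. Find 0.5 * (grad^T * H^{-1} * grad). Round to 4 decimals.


Step 1: H is diagonal, so H^(-1) * g = [-0.0919, 0.3866, -0.431, 0.6076].
Step 2: g^T H^(-1) g = sum_i g_i^2 / H_ii
  = (-1.0104)^2/11 + (5.4123)^2/14 + (-3.4483)^2/8 + (3.6453)^2/6
  = 0.0928 + 2.0924 + 1.4863 + 2.2147 = 5.8862
Step 3: Objective decrease = 0.5 * g^T H^(-1) g = 2.9431


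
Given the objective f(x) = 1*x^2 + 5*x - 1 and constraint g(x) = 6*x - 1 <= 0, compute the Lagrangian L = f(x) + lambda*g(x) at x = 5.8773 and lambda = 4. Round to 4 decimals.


Step 1: Evaluate f(x).
f(5.8773) = 1*5.8773^2 + 5*5.8773 - 1 = 62.9292
Step 2: Evaluate g(x).
g(5.8773) = 6*5.8773 - 1 = 34.2638
Step 3: Compute Lagrangian.
L = 62.9292 + 4*34.2638 = 199.9844


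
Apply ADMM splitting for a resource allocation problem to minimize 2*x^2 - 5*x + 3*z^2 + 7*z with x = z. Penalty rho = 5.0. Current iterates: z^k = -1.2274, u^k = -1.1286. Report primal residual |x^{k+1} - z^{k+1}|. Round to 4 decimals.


ADMM iteration with rho = 5.0, z^k = -1.2274, u^k = -1.1286
Step 1: x-update.
Minimize 2*x^2 - 5*x + (5.0/2)*(x + 1.2274 - 1.1286)^2
FOC: (2*2 + 5.0)*x = 5 + 5.0*(-1.2274 + 1.1286)
x^{k+1} = 0.5007
Step 2: z-update.
Minimize 3*z^2 + 7*z + (5.0/2)*(0.5007 - z - 1.1286)^2
FOC: (2*3 + 5.0)*z = -7 + 5.0*(0.5007 - 1.1286)
z^{k+1} = -0.9218
Step 3: u-update.
u^{k+1} = -1.1286 + 0.5007 + 0.9218 = 0.2939
Step 4: Primal residual = |0.5007 + 0.9218| = 1.4225


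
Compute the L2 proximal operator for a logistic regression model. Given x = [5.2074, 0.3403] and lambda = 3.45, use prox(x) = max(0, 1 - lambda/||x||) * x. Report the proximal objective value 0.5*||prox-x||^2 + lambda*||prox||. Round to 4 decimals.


Step 1: Compute ||x||.
||x|| = 5.2185
Step 2: Compute scaling factor.
scale = max(0, 1 - 3.45/5.2185) = 0.3389
Step 3: prox(x) = [1.7647, 0.1153]
||prox(x)|| = 1.7685
Step 4: Proximal objective.
0.5*||prox-x||^2 = 5.9513
lambda*||prox|| = 6.1013
Total = 12.0526


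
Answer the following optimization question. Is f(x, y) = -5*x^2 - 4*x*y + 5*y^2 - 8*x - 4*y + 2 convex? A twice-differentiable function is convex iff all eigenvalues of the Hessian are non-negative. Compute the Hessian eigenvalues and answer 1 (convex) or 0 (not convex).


The Hessian of f(x,y) = -5*x^2 - 4*x*y + 5*y^2 - 8*x - 4*y + 2 is:
H = [[-10, -4], [-4, 10]]
Trace = -10 + 10 = 0
Determinant = -10*10 - (-4)^2 = -116
Discriminant = (0)^2 - 4*-116 = 464.0
Eigenvalues: lambda_1 = -10.7703, lambda_2 = 10.7703
The function is not convex.

0


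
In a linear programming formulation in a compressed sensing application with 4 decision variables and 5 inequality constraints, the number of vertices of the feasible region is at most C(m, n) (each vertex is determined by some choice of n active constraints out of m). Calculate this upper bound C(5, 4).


Each vertex corresponds to some choice of n active constraints out of m, so the number of vertices is at most C(m, n) = m! / (n!(m-n)!).
m = 5, n = 4
Numerator: 5 * 4 * 3 * 2
Denominator: 4! = 24
C(5, 4) = 5


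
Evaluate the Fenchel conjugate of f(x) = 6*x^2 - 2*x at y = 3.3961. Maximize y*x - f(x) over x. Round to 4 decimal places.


f*(y) = sup_x {y*x - a*x^2 - b*x} = sup_x {(y-b)*x - a*x^2}
FOC: (y - b) - 2a*x = 0 => x* = (y - b)/(2a)
x* = (3.3961 + 2)/(2*6) = 0.4497
f*(3.3961) = (y-b)^2/(4a) = (3.3961 + 2)^2/(4*6)
= 29.1179/24 = 1.2132


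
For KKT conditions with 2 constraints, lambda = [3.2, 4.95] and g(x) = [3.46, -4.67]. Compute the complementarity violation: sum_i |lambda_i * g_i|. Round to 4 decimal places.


KKT complementary slackness check:
lambda_1 * g_1 = 3.2 * 3.46 = 11.072
lambda_2 * g_2 = 4.95 * -4.67 = -23.1165
Total violation = 11.072 + 23.1165 = 34.1885


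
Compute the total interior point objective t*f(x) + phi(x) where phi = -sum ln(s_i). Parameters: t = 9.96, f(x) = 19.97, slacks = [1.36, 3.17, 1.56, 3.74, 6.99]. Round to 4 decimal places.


Step 1: Compute log-barrier.
ln values: [0.3075, 1.1537, 0.4447, 1.3191, 1.9445]
phi = -(0.3075 + 1.1537 + 0.4447 + 1.3191 + 1.9445) = -5.1695
Step 2: Compute augmented objective.
t*f(x) = 9.96*19.97 = 198.9012
Total = 198.9012 - 5.1695 = 193.7317


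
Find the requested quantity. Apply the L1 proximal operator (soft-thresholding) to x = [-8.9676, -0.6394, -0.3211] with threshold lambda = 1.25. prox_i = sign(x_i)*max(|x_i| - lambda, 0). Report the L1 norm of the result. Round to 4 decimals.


Soft-thresholding with lambda = 1.25:
prox(-8.9676) = sign(-8.9676)*max(|-8.9676| - 1.25, 0) = -7.7176
prox(-0.6394) = sign(-0.6394)*max(|-0.6394| - 1.25, 0) = 0.0
prox(-0.3211) = sign(-0.3211)*max(|-0.3211| - 1.25, 0) = 0.0
prox(x) = [-7.7176, 0.0, 0.0]
||prox(x)||_1 = 7.7176 + 0.0 + 0.0 = 7.7176


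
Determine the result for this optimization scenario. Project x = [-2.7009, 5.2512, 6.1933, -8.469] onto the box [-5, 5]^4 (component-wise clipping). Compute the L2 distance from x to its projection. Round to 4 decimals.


Project each component onto [-5, 5].
clip(-2.7009) = -2.7009, clip(5.2512) = 5.0, clip(6.1933) = 5.0, clip(-8.469) = -5.0
Projection = [-2.7009, 5.0, 5.0, -5.0]
Squared diffs: [0.0, 0.0631, 1.424, 12.034]
Distance = sqrt(13.5211) = 3.6771


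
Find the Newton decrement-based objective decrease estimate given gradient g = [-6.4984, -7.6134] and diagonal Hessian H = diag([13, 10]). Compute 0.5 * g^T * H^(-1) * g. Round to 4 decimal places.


Step 1: H is diagonal, so H^(-1) * g = [-0.4999, -0.7613].
Step 2: g^T H^(-1) g = sum_i g_i^2 / H_ii
  = (-6.4984)^2/13 + (-7.6134)^2/10
  = 3.2484 + 5.7964 = 9.0448
Step 3: Objective decrease = 0.5 * g^T H^(-1) g = 4.5224


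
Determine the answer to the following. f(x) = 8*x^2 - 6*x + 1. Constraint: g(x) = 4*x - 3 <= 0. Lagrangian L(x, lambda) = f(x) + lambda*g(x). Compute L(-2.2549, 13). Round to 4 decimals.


Step 1: Evaluate f(x).
f(-2.2549) = 8*(-2.2549)^2 - 6*(-2.2549) + 1 = 55.206
Step 2: Evaluate g(x).
g(-2.2549) = 4*-2.2549 - 3 = -12.0196
Step 3: Compute Lagrangian.
L = 55.206 + 13*-12.0196 = -101.0488


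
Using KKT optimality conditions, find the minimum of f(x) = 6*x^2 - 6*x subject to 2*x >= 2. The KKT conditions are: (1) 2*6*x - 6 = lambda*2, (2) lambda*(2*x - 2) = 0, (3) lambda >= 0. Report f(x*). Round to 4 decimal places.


Step 1: Try lambda = 0 (constraint inactive).
x_unc = 6/(2*6) = 0.5
Check: 2*0.5 = 1.0 < 2 -- violated!
Step 2: Constraint must be active: 2*x = 2
x* = 2/2 = 1.0
lambda = (2*6*1.0 - 6)/2 = 3.0
Step 3: Compute optimal value.
f(x*) = 6*1.0^2 - 6*1.0 = 0.0


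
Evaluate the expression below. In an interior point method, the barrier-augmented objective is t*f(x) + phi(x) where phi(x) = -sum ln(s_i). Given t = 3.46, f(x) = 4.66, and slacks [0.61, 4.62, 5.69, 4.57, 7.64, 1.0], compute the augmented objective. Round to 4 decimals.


Step 1: Compute log-barrier.
ln values: [-0.4943, 1.5304, 1.7387, 1.5195, 2.0334, 0.0]
phi = -(-0.4943 + 1.5304 + 1.7387 + 1.5195 + 2.0334 + 0.0) = -6.3277
Step 2: Compute augmented objective.
t*f(x) = 3.46*4.66 = 16.1236
Total = 16.1236 - 6.3277 = 9.7959


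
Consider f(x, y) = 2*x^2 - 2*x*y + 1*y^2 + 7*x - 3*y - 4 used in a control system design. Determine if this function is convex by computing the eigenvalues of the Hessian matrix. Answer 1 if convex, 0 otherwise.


The Hessian of f(x,y) = 2*x^2 - 2*x*y + 1*y^2 + 7*x - 3*y - 4 is:
H = [[4, -2], [-2, 2]]
Trace = 4 + 2 = 6
Determinant = 4*2 - (-2)^2 = 4
Discriminant = (6)^2 - 4*4 = 20.0
Eigenvalues: lambda_1 = 0.7639, lambda_2 = 5.2361
The function is convex.

1


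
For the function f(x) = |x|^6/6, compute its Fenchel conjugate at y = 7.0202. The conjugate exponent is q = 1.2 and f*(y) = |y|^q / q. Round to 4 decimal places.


The conjugate exponent q satisfies 1/p + 1/q = 1.
p = 6, so q = 6/(6 - 1) = 1.2
|y|^q = 7.0202^1.2 = 10.3662
f*(7.0202) = 10.3662 / 1.2 = 8.6385


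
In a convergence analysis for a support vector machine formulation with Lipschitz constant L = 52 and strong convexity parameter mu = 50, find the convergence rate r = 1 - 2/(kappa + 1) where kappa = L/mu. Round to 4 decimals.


Step 1: Compute the condition number.
kappa = L/mu = 52/50 = 1.04
Step 2: Compute the convergence rate.
r = 1 - 2/(kappa + 1) = 1 - 2*mu/(L + mu) = (L - mu)/(L + mu) = 2/102 = 0.0196


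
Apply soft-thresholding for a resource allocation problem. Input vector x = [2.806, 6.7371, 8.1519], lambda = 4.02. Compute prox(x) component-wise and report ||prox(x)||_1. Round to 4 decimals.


Soft-thresholding with lambda = 4.02:
prox(2.806) = sign(2.806)*max(|2.806| - 4.02, 0) = 0.0
prox(6.7371) = sign(6.7371)*max(|6.7371| - 4.02, 0) = 2.7171
prox(8.1519) = sign(8.1519)*max(|8.1519| - 4.02, 0) = 4.1319
prox(x) = [0.0, 2.7171, 4.1319]
||prox(x)||_1 = 0.0 + 2.7171 + 4.1319 = 6.849


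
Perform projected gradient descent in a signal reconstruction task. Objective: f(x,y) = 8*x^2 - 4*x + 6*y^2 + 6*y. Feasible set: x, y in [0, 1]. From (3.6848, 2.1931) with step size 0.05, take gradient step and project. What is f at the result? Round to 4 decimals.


Step 1: Compute gradient at (3.6848, 2.1931).
grad_x = 2*8*3.6848 - 4 = 54.9568
grad_y = 2*6*2.1931 + 6 = 32.3172
Step 2: Gradient step.
x_raw = 3.6848 - 0.05*54.9568 = 0.937
y_raw = 2.1931 - 0.05*32.3172 = 0.5772
Step 3: Project onto [0, 1].
x_proj = clip(0.937) = 0.937
y_proj = clip(0.5772) = 0.5772
Step 4: Evaluate f.
f(0.937, 0.5772) = 8.738


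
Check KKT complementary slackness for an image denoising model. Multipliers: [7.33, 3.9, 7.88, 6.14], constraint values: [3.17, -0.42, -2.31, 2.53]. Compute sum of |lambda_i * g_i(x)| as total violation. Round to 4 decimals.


KKT complementary slackness check:
lambda_1 * g_1 = 7.33 * 3.17 = 23.2361
lambda_2 * g_2 = 3.9 * -0.42 = -1.638
lambda_3 * g_3 = 7.88 * -2.31 = -18.2028
lambda_4 * g_4 = 6.14 * 2.53 = 15.5342
Total violation = 23.2361 + 1.638 + 18.2028 + 15.5342 = 58.6111


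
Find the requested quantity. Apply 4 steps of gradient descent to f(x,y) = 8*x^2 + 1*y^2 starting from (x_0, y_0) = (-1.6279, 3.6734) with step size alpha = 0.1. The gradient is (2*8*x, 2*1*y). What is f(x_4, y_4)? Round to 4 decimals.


Gradient descent on f(x,y) = 8*x^2 + 1*y^2.
Starting point: (-1.6279, 3.6734), alpha = 0.1
Step 1: grad_x = 2*8*-1.6279 = -26.0464, grad_y = 2*1*3.6734 = 7.3468
  x_1 = -1.6279 - 0.1*-26.0464 = 0.9767
  y_1 = 3.6734 - 0.1*7.3468 = 2.9387
Step 2: grad_x = 2*8*0.9767 = 15.6278, grad_y = 2*1*2.9387 = 5.8774
  x_2 = 0.9767 - 0.1*15.6278 = -0.586
  y_2 = 2.9387 - 0.1*5.8774 = 2.351
Step 3: grad_x = 2*8*-0.586 = -9.3767, grad_y = 2*1*2.351 = 4.702
  x_3 = -0.586 - 0.1*-9.3767 = 0.3516
  y_3 = 2.351 - 0.1*4.702 = 1.8808
Step 4: grad_x = 2*8*0.3516 = 5.626, grad_y = 2*1*1.8808 = 3.7616
  x_4 = 0.3516 - 0.1*5.626 = -0.211
  y_4 = 1.8808 - 0.1*3.7616 = 1.5046
f(-0.211, 1.5046) = 8*(-0.211)^2 + 1*1.5046^2 = 2.62


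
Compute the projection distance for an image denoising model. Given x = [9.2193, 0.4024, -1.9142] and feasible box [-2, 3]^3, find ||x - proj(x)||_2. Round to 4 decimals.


Project each component onto [-2, 3].
clip(9.2193) = 3.0, clip(0.4024) = 0.4024, clip(-1.9142) = -1.9142
Projection = [3.0, 0.4024, -1.9142]
Squared diffs: [38.6797, 0.0, 0.0]
Distance = sqrt(38.6797) = 6.2193


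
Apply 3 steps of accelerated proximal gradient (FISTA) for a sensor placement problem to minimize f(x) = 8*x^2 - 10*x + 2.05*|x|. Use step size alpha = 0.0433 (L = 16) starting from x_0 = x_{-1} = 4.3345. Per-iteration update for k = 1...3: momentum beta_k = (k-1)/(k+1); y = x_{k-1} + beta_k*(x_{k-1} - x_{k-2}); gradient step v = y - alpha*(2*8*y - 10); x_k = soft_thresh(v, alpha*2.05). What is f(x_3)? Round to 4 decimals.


FISTA on f(x) = 8*x^2 - 10*x + 2.05*|x|
L = 16, alpha = 0.0433
Iteration 1: beta = 0.0, y = 4.3345 + 0.0*(4.3345 - 4.3345) = 4.3345
  grad(y) = 59.352, v = y - alpha*grad = 1.7646
  prox(v) = soft_thresh(1.7646, 0.0888) = 1.6758
Iteration 2: beta = 0.3333, y = 1.6758 + 0.3333*(1.6758 - 4.3345) = 0.7896
  grad(y) = 2.6329, v = y - alpha*grad = 0.6756
  prox(v) = soft_thresh(0.6756, 0.0888) = 0.5868
Iteration 3: beta = 0.5, y = 0.5868 + 0.5*(0.5868 - 1.6758) = 0.0423
  grad(y) = -9.3235, v = y - alpha*grad = 0.446
  prox(v) = soft_thresh(0.446, 0.0888) = 0.3572
f(x_3) = 8*0.3572^2 - 10*0.3572 + 2.05*|0.3572| = -1.8191


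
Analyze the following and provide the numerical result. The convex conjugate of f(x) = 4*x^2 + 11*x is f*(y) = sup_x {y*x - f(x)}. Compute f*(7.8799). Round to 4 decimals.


f*(y) = sup_x {y*x - a*x^2 - b*x} = sup_x {(y-b)*x - a*x^2}
FOC: (y - b) - 2a*x = 0 => x* = (y - b)/(2a)
x* = (7.8799 - 11)/(2*4) = -0.39
f*(7.8799) = (y-b)^2/(4a) = (7.8799 - 11)^2/(4*4)
= 9.735/16 = 0.6084


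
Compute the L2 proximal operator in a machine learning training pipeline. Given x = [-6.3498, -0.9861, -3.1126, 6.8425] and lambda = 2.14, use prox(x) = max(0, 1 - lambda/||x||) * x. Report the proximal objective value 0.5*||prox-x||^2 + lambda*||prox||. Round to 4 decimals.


Step 1: Compute ||x||.
||x|| = 9.8894
Step 2: Compute scaling factor.
scale = max(0, 1 - 2.14/9.8894) = 0.7836
Step 3: prox(x) = [-4.9757, -0.7727, -2.4391, 5.3618]
||prox(x)|| = 7.7494
Step 4: Proximal objective.
0.5*||prox-x||^2 = 2.2898
lambda*||prox|| = 16.5837
Total = 18.8735


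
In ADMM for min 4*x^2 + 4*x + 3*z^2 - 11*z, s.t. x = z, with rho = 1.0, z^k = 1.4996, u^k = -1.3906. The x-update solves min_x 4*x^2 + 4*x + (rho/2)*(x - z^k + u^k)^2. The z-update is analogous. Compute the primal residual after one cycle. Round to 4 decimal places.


ADMM iteration with rho = 1.0, z^k = 1.4996, u^k = -1.3906
Step 1: x-update.
Minimize 4*x^2 + 4*x + (1.0/2)*(x - 1.4996 - 1.3906)^2
FOC: (2*4 + 1.0)*x = -4 + 1.0*(1.4996 + 1.3906)
x^{k+1} = -0.1233
Step 2: z-update.
Minimize 3*z^2 - 11*z + (1.0/2)*(-0.1233 - z - 1.3906)^2
FOC: (2*3 + 1.0)*z = 11 + 1.0*(-0.1233 - 1.3906)
z^{k+1} = 1.3552
Step 3: u-update.
u^{k+1} = -1.3906 - 0.1233 - 1.3552 = -2.8691
Step 4: Primal residual = |-0.1233 - 1.3552| = 1.4785


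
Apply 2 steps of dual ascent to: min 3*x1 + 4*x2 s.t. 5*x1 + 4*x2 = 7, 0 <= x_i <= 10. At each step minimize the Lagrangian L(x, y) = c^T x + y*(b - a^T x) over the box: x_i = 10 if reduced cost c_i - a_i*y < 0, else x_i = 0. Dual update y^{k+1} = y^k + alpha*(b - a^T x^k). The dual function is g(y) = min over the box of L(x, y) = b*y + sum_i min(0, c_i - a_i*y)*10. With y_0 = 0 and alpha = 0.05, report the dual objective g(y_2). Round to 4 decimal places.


Dual ascent for LP: min 3*x1 + 4*x2, 5*x1 + 4*x2 = 7, 0 <= x_i <= 10
Step 1: y^k = 0.0, reduced costs: (3.0, 4.0)
  x^k = (0.0, 0.0), subgradient = b - a^T x = 7.0
  y^{k+1} = 0.0 + 0.05*7.0 = 0.35
Step 2: y^k = 0.35, reduced costs: (1.25, 2.6)
  x^k = (0.0, 0.0), subgradient = b - a^T x = 7.0
  y^{k+1} = 0.35 + 0.05*7.0 = 0.7
Dual objective at y_2 = 0.7: reduced costs (-0.5, 1.2), box minimizer x = (10.0, 0.0)
g(y_2) = b*y + (c1 - a1*y)*x1 + (c2 - a2*y)*x2 = 7*0.7 + (-0.5)*10.0 + 1.2*0.0 = 4.9 - 5.0 + 0.0 = -0.1


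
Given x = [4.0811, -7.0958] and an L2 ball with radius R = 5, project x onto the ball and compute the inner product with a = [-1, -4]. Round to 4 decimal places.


Step 1: Compute ||x|| (intermediates to 6 decimals).
||x|| = sqrt(4.0811^2 + (-7.0958)^2) = 8.185704
Step 2: Project.
Since ||x|| > R, scale = R/||x|| = 5/8.185704 = 0.610821, proj(x) = scale * x
proj(x) = [2.492822, -4.334264]
Step 3: Dot product.
a^T * proj(x) = -1*2.492822 - 4*(-4.334264) = 14.8442


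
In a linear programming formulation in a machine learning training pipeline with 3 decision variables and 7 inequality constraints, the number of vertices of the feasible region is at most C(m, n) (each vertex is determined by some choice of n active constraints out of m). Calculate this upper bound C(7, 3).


Each vertex corresponds to some choice of n active constraints out of m, so the number of vertices is at most C(m, n) = m! / (n!(m-n)!).
m = 7, n = 3
Numerator: 7 * 6 * 5
Denominator: 3! = 6
C(7, 3) = 35


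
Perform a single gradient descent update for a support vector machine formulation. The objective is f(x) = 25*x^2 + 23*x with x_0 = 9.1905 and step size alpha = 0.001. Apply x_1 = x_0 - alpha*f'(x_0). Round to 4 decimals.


We compute the gradient at x_0 and apply the update.
f'(x) = 50*x + 23
f'(9.1905) = 50*9.1905 + 23 = 482.525
x_1 = 9.1905 - 0.001*482.525 = 8.708


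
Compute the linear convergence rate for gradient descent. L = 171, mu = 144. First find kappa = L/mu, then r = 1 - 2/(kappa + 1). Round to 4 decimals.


Step 1: Compute the condition number.
kappa = L/mu = 171/144 = 1.1875
Step 2: Compute the convergence rate.
r = 1 - 2/(kappa + 1) = 1 - 2*mu/(L + mu) = (L - mu)/(L + mu) = 27/315 = 0.0857


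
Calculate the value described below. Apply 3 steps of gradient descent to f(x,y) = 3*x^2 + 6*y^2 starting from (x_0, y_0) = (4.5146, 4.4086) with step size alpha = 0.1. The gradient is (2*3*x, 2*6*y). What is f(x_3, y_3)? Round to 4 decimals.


Gradient descent on f(x,y) = 3*x^2 + 6*y^2.
Starting point: (4.5146, 4.4086), alpha = 0.1
Step 1: grad_x = 2*3*4.5146 = 27.0876, grad_y = 2*6*4.4086 = 52.9032
  x_1 = 4.5146 - 0.1*27.0876 = 1.8058
  y_1 = 4.4086 - 0.1*52.9032 = -0.8817
Step 2: grad_x = 2*3*1.8058 = 10.835, grad_y = 2*6*-0.8817 = -10.5806
  x_2 = 1.8058 - 0.1*10.835 = 0.7223
  y_2 = -0.8817 - 0.1*-10.5806 = 0.1763
Step 3: grad_x = 2*3*0.7223 = 4.334, grad_y = 2*6*0.1763 = 2.1161
  x_3 = 0.7223 - 0.1*4.334 = 0.2889
  y_3 = 0.1763 - 0.1*2.1161 = -0.0353
f(0.2889, -0.0353) = 3*0.2889^2 + 6*(-0.0353)^2 = 0.2579


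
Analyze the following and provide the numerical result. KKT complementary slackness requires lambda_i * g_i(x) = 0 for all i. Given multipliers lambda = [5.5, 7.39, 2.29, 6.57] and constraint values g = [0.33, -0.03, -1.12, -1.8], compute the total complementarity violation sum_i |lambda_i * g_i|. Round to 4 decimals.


KKT complementary slackness check:
lambda_1 * g_1 = 5.5 * 0.33 = 1.815
lambda_2 * g_2 = 7.39 * -0.03 = -0.2217
lambda_3 * g_3 = 2.29 * -1.12 = -2.5648
lambda_4 * g_4 = 6.57 * -1.8 = -11.826
Total violation = 1.815 + 0.2217 + 2.5648 + 11.826 = 16.4275


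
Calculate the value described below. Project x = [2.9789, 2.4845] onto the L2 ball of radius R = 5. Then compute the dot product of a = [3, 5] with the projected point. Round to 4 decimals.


Step 1: Compute ||x|| (intermediates to 6 decimals).
||x|| = sqrt(2.9789^2 + 2.4845^2) = 3.878993
Step 2: Project.
Since ||x|| <= R, proj = x (no scaling needed).
proj(x) = [2.9789, 2.4845]
Step 3: Dot product.
a^T * proj(x) = 3*2.9789 + 5*2.4845 = 21.3592


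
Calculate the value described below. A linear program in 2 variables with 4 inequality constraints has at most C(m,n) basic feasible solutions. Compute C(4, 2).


Each vertex corresponds to some choice of n active constraints out of m, so the number of vertices is at most C(m, n) = m! / (n!(m-n)!).
m = 4, n = 2
Numerator: 4 * 3
Denominator: 2! = 2
C(4, 2) = 6


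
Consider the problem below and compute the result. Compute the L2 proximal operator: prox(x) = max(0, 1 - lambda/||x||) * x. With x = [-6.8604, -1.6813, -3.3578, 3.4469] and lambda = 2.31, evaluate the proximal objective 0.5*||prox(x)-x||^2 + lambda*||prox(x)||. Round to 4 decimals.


Step 1: Compute ||x||.
||x|| = 8.5468
Step 2: Compute scaling factor.
scale = max(0, 1 - 2.31/8.5468) = 0.7297
Step 3: prox(x) = [-5.0062, -1.2269, -2.4503, 2.5153]
||prox(x)|| = 6.2368
Step 4: Proximal objective.
0.5*||prox-x||^2 = 2.6681
lambda*||prox|| = 14.407
Total = 17.0751


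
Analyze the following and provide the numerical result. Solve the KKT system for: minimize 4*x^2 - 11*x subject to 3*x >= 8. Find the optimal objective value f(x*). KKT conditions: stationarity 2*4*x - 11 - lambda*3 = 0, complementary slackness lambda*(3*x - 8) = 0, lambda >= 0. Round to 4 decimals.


Step 1: Try lambda = 0 (constraint inactive).
x_unc = 11/(2*4) = 1.375
Check: 3*1.375 = 4.125 < 8 -- violated!
Step 2: Constraint must be active: 3*x = 8
x* = 8/3 = 2.6667 (rounded; the exact value 8/3 is used below)
lambda = (2*4*(8/3) - 11)/3 = 3.4444
Step 3: Compute optimal value.
f(x*) = 4*(8/3)^2 - 11*(8/3) = -0.8889


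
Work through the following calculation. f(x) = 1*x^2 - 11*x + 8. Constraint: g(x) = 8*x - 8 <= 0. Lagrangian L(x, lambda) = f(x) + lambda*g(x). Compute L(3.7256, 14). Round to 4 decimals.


Step 1: Evaluate f(x).
f(3.7256) = 1*3.7256^2 - 11*3.7256 + 8 = -19.1015
Step 2: Evaluate g(x).
g(3.7256) = 8*3.7256 - 8 = 21.8048
Step 3: Compute Lagrangian.
L = -19.1015 + 14*21.8048 = 286.1657


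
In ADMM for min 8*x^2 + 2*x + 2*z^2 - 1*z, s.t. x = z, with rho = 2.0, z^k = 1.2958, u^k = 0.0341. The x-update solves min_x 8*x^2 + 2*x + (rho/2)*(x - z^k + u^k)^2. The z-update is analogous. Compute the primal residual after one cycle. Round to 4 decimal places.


ADMM iteration with rho = 2.0, z^k = 1.2958, u^k = 0.0341
Step 1: x-update.
Minimize 8*x^2 + 2*x + (2.0/2)*(x - 1.2958 + 0.0341)^2
FOC: (2*8 + 2.0)*x = -2 + 2.0*(1.2958 - 0.0341)
x^{k+1} = 0.0291
Step 2: z-update.
Minimize 2*z^2 - 1*z + (2.0/2)*(0.0291 - z + 0.0341)^2
FOC: (2*2 + 2.0)*z = 1 + 2.0*(0.0291 + 0.0341)
z^{k+1} = 0.1877
Step 3: u-update.
u^{k+1} = 0.0341 + 0.0291 - 0.1877 = -0.1245
Step 4: Primal residual = |0.0291 - 0.1877| = 0.1586


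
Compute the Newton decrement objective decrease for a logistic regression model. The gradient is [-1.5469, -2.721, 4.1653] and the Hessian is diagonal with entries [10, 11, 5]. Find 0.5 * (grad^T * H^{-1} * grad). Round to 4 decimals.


Step 1: H is diagonal, so H^(-1) * g = [-0.1547, -0.2474, 0.8331].
Step 2: g^T H^(-1) g = sum_i g_i^2 / H_ii
  = (-1.5469)^2/10 + (-2.721)^2/11 + (4.1653)^2/5
  = 0.2393 + 0.6731 + 3.4699 = 4.3823
Step 3: Objective decrease = 0.5 * g^T H^(-1) g = 2.1912


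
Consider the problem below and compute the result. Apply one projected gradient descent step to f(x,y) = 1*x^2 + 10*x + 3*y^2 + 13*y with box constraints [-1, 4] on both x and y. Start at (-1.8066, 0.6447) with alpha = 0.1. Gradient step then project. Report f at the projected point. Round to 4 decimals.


Step 1: Compute gradient at (-1.8066, 0.6447).
grad_x = 2*1*-1.8066 + 10 = 6.3868
grad_y = 2*3*0.6447 + 13 = 16.8682
Step 2: Gradient step.
x_raw = -1.8066 - 0.1*6.3868 = -2.4453
y_raw = 0.6447 - 0.1*16.8682 = -1.0421
Step 3: Project onto [-1, 4].
x_proj = clip(-2.4453) = -1.0
y_proj = clip(-1.0421) = -1.0
Step 4: Evaluate f.
f(-1.0, -1.0) = -19.0


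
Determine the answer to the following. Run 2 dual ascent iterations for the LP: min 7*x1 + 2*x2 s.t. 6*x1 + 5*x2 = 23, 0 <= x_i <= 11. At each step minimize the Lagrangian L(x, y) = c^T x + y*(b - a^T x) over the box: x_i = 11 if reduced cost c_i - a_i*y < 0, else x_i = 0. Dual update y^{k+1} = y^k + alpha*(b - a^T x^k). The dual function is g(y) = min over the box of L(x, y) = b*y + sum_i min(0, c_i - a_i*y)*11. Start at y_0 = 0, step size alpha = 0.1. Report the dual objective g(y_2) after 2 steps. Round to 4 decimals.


Dual ascent for LP: min 7*x1 + 2*x2, 6*x1 + 5*x2 = 23, 0 <= x_i <= 11
Step 1: y^k = 0.0, reduced costs: (7.0, 2.0)
  x^k = (0.0, 0.0), subgradient = b - a^T x = 23.0
  y^{k+1} = 0.0 + 0.1*23.0 = 2.3
Step 2: y^k = 2.3, reduced costs: (-6.8, -9.5)
  x^k = (11.0, 11.0), subgradient = b - a^T x = -98.0
  y^{k+1} = 2.3 + 0.1*-98.0 = -7.5
Dual objective at y_2 = -7.5: reduced costs (52.0, 39.5), box minimizer x = (0.0, 0.0)
g(y_2) = b*y + (c1 - a1*y)*x1 + (c2 - a2*y)*x2 = 23*(-7.5) + 52.0*0.0 + 39.5*0.0 = -172.5 + 0.0 + 0.0 = -172.5


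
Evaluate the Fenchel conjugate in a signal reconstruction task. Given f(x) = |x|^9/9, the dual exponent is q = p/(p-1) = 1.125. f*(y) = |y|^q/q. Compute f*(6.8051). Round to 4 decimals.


The conjugate exponent q satisfies 1/p + 1/q = 1.
p = 9, so q = 9/(9 - 1) = 1.125
|y|^q = 6.8051^1.125 = 8.6485
f*(6.8051) = 8.6485 / 1.125 = 7.6875


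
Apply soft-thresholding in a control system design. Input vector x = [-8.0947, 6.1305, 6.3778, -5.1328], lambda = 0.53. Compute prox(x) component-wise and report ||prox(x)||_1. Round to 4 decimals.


Soft-thresholding with lambda = 0.53:
prox(-8.0947) = sign(-8.0947)*max(|-8.0947| - 0.53, 0) = -7.5647
prox(6.1305) = sign(6.1305)*max(|6.1305| - 0.53, 0) = 5.6005
prox(6.3778) = sign(6.3778)*max(|6.3778| - 0.53, 0) = 5.8478
prox(-5.1328) = sign(-5.1328)*max(|-5.1328| - 0.53, 0) = -4.6028
prox(x) = [-7.5647, 5.6005, 5.8478, -4.6028]
||prox(x)||_1 = 7.5647 + 5.6005 + 5.8478 + 4.6028 = 23.6158
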